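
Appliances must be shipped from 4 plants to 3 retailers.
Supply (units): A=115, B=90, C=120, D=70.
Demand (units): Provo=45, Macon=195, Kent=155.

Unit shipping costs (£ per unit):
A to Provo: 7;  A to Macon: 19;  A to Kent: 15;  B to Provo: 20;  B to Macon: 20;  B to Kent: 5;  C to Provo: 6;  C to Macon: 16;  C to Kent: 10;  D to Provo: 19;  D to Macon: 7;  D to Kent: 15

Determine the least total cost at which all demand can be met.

4115

A cheapest plan:
  A->Provo: 45 units
  A->Macon: 70 units
  B->Kent: 90 units
  C->Macon: 55 units
  C->Kent: 65 units
  D->Macon: 70 units
Total cost = £4115.
(Supply check: A ships 115; B ships 90; C ships 120; D ships 70.)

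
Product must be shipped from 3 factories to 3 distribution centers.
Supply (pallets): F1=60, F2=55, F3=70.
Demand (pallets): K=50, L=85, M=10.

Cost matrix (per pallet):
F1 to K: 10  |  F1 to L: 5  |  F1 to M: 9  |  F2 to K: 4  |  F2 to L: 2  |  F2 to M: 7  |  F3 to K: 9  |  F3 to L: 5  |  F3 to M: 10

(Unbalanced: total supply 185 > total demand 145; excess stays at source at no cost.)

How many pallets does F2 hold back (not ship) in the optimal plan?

An optimal plan:
  F1→L: 50 × 5 = 250
  F1→M: 10 × 9 = 90
  F2→K: 50 × 4 = 200
  F2→L: 5 × 2 = 10
  F3→L: 30 × 5 = 150
Total cost = 700.
F2 ships 55 of its 55, leaving 0.

0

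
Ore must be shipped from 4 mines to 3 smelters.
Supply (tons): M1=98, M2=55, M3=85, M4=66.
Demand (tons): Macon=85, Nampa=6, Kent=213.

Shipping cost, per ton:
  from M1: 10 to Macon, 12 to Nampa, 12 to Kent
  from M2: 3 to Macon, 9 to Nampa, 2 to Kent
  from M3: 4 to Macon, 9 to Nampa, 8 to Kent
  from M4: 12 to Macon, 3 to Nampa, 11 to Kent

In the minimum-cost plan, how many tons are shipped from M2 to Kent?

55

Solving gives:
  M1 to Kent: 98 × 12 = 1176
  M2 to Kent: 55 × 2 = 110
  M3 to Macon: 85 × 4 = 340
  M4 to Nampa: 6 × 3 = 18
  M4 to Kent: 60 × 11 = 660
Total cost = 2304.
So M2→Kent carries 55 tons.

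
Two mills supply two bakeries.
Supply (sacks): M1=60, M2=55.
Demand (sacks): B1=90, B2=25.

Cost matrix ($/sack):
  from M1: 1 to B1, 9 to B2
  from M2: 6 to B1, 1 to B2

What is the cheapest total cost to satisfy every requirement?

265

An optimal shipping plan:
  M1–B1: 60 × $1 = $60
  M2–B1: 30 × $6 = $180
  M2–B2: 25 × $1 = $25
Total = 60 + 180 + 25 = $265.
(Supply check: M1 ships 60; M2 ships 55.)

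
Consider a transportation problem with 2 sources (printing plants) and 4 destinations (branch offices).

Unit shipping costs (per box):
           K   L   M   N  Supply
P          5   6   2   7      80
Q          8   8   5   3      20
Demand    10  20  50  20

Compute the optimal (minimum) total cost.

An optimal shipping plan:
  P->K: 10 × 5 = 50
  P->L: 20 × 6 = 120
  P->M: 50 × 2 = 100
  Q->N: 20 × 3 = 60
Total = 50 + 120 + 100 + 60 = 330.
(Supply check: P ships 80; Q ships 20.)

330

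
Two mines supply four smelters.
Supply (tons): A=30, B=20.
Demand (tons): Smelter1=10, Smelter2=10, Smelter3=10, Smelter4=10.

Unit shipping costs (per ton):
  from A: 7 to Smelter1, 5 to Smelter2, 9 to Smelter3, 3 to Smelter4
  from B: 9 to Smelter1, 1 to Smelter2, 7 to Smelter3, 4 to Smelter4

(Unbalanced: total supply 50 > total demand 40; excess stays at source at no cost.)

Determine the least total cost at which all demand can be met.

A cheapest plan:
  A–Smelter1: 10 × 7 = 70
  A–Smelter4: 10 × 3 = 30
  B–Smelter2: 10 × 1 = 10
  B–Smelter3: 10 × 7 = 70
Total = 70 + 30 + 10 + 70 = 180.

180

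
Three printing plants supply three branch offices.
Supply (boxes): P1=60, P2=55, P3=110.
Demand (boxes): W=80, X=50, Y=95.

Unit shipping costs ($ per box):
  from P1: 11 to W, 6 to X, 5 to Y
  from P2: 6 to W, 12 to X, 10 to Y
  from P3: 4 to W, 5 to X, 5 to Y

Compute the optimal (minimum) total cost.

1155

A cheapest plan:
  P1→Y: 60 × $5 = $300
  P2→W: 55 × $6 = $330
  P3→W: 25 × $4 = $100
  P3→X: 50 × $5 = $250
  P3→Y: 35 × $5 = $175
Total = 300 + 330 + 100 + 250 + 175 = $1155.
(Supply check: P1 ships 60; P2 ships 55; P3 ships 110.)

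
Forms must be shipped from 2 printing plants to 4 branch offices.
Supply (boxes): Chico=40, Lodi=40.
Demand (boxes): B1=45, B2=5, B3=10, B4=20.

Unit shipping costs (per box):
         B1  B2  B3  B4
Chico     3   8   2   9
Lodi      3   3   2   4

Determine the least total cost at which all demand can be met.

Optimal allocation:
  Chico→B1: 30 × 3 = 90
  Chico→B3: 10 × 2 = 20
  Lodi→B1: 15 × 3 = 45
  Lodi→B2: 5 × 3 = 15
  Lodi→B4: 20 × 4 = 80
Total = 90 + 20 + 45 + 15 + 80 = 250.
(Supply check: Chico ships 40; Lodi ships 40.)

250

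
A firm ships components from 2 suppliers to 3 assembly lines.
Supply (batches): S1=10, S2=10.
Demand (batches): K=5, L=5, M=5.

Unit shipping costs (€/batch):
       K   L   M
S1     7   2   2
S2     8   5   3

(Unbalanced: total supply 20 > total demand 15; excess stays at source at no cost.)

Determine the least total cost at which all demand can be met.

60

One minimum-cost allocation:
  S1->K: 5 × €7 = €35
  S1->L: 5 × €2 = €10
  S2->M: 5 × €3 = €15
Total = 35 + 10 + 15 = €60.
(Supply check: S1 ships 10; S2 ships 5.)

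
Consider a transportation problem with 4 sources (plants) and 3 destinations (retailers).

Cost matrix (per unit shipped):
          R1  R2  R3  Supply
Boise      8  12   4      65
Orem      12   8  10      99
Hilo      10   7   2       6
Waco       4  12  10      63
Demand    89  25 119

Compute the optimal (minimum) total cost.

1516

A cheapest plan:
  Boise–R3: 65 units
  Orem–R1: 26 units
  Orem–R2: 25 units
  Orem–R3: 48 units
  Hilo–R3: 6 units
  Waco–R1: 63 units
Total cost = 1516.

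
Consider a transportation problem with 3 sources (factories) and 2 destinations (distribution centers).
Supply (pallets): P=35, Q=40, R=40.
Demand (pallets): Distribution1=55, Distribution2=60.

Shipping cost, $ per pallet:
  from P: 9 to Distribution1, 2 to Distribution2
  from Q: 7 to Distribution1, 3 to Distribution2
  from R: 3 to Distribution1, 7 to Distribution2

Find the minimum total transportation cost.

370

One minimum-cost allocation:
  P→Distribution2: 35 pallets
  Q→Distribution1: 15 pallets
  Q→Distribution2: 25 pallets
  R→Distribution1: 40 pallets
Total cost = $370.
(Supply check: P ships 35; Q ships 40; R ships 40.)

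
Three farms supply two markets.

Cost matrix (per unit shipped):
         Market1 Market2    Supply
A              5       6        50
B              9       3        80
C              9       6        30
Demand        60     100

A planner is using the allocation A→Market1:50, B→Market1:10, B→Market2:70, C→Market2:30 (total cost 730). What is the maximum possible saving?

30

Current plan cost = 50·5 + 10·9 + 70·3 + 30·6 = 730.
Optimal plan:
  A->Market1: 50 × 5 = 250
  B->Market2: 80 × 3 = 240
  C->Market1: 10 × 9 = 90
  C->Market2: 20 × 6 = 120
Optimal cost = 700.
Saving = 730 − 700 = 30.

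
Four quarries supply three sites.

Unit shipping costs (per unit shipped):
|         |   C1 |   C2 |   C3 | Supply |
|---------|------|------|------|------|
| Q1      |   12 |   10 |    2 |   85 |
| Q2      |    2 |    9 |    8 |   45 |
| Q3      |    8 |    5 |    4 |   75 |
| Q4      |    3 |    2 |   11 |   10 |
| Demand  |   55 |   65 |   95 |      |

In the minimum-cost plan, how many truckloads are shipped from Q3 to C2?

65

Solving gives:
  Q1–C3: 85 × 2 = 170
  Q2–C1: 45 × 2 = 90
  Q3–C2: 65 × 5 = 325
  Q3–C3: 10 × 4 = 40
  Q4–C1: 10 × 3 = 30
Total cost = 655.
So Q3→C2 carries 65 truckloads.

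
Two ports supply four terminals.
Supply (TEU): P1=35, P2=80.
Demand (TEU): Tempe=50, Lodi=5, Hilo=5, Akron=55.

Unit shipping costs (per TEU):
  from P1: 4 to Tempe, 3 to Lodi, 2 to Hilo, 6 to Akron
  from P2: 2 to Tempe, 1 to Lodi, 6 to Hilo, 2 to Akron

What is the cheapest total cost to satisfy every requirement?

285

Optimal allocation:
  P1→Tempe: 30 TEU
  P1→Hilo: 5 TEU
  P2→Tempe: 20 TEU
  P2→Lodi: 5 TEU
  P2→Akron: 55 TEU
Total cost = 285.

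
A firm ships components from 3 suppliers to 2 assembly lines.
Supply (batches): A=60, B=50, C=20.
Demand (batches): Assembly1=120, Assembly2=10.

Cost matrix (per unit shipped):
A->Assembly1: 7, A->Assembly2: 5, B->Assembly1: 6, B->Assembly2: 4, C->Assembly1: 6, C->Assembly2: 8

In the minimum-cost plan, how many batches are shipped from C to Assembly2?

The minimum-cost plan:
  A->Assembly1: 50 batches
  A->Assembly2: 10 batches
  B->Assembly1: 50 batches
  C->Assembly1: 20 batches
Total cost = 820.
The route C→Assembly2 is not used.

0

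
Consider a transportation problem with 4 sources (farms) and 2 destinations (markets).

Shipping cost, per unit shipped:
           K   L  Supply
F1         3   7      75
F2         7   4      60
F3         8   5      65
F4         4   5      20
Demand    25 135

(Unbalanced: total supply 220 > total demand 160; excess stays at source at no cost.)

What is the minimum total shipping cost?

690

An optimal shipping plan:
  F1->K: 25 × 3 = 75
  F2->L: 60 × 4 = 240
  F3->L: 65 × 5 = 325
  F4->L: 10 × 5 = 50
Total = 75 + 240 + 325 + 50 = 690.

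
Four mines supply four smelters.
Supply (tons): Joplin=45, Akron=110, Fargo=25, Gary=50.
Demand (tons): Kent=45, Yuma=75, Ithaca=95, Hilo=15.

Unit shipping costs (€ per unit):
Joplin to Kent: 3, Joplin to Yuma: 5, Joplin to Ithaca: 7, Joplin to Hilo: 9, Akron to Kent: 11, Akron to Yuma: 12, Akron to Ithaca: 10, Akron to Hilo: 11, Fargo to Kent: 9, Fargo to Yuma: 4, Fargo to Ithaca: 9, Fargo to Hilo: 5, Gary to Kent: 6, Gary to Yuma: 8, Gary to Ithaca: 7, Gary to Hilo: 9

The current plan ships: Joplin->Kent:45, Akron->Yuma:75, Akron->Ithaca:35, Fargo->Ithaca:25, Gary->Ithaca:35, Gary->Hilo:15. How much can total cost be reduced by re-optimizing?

240

Current plan cost = 45·3 + 75·12 + 35·10 + 25·9 + 35·7 + 15·9 = €1990.
Optimal plan:
  Joplin–Yuma: 45 tons
  Akron–Ithaca: 95 tons
  Akron–Hilo: 15 tons
  Fargo–Yuma: 25 tons
  Gary–Kent: 45 tons
  Gary–Yuma: 5 tons
Optimal cost = €1750.
Saving = 1990 − 1750 = €240.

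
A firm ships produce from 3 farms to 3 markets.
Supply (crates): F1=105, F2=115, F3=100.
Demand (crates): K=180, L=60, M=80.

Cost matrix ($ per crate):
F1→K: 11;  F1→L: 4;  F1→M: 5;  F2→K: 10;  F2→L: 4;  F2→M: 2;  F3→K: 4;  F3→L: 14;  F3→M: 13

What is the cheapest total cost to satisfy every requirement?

1645

Optimal allocation:
  F1->K: 45 × $11 = $495
  F1->L: 60 × $4 = $240
  F2->K: 35 × $10 = $350
  F2->M: 80 × $2 = $160
  F3->K: 100 × $4 = $400
Total = 495 + 240 + 350 + 160 + 400 = $1645.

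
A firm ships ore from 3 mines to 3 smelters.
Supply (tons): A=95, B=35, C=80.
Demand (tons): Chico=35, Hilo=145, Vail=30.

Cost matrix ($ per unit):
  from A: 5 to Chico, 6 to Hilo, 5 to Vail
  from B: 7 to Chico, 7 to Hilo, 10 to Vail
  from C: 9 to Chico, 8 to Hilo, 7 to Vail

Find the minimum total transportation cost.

An optimal shipping plan:
  A–Chico: 35 × $5 = $175
  A–Hilo: 30 × $6 = $180
  A–Vail: 30 × $5 = $150
  B–Hilo: 35 × $7 = $245
  C–Hilo: 80 × $8 = $640
Total = 175 + 180 + 150 + 245 + 640 = $1390.

1390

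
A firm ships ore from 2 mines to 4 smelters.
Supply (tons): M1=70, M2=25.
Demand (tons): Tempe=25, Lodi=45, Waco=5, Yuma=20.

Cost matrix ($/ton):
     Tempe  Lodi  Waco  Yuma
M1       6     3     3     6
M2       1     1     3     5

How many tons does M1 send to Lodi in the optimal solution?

The minimum-cost plan:
  M1 to Lodi: 45 × $3 = $135
  M1 to Waco: 5 × $3 = $15
  M1 to Yuma: 20 × $6 = $120
  M2 to Tempe: 25 × $1 = $25
Total cost = $295.
So M1→Lodi carries 45 tons.

45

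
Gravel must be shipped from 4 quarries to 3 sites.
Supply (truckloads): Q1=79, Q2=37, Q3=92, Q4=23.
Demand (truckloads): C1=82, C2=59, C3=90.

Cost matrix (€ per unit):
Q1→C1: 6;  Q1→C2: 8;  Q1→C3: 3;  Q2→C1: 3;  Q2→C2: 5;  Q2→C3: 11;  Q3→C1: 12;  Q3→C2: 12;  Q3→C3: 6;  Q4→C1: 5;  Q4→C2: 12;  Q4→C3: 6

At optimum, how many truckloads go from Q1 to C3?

The minimum-cost plan:
  Q1->C1: 22 × €6 = €132
  Q1->C2: 57 × €8 = €456
  Q2->C1: 37 × €3 = €111
  Q3->C2: 2 × €12 = €24
  Q3->C3: 90 × €6 = €540
  Q4->C1: 23 × €5 = €115
Total cost = €1378.
The route Q1→C3 is not used.

0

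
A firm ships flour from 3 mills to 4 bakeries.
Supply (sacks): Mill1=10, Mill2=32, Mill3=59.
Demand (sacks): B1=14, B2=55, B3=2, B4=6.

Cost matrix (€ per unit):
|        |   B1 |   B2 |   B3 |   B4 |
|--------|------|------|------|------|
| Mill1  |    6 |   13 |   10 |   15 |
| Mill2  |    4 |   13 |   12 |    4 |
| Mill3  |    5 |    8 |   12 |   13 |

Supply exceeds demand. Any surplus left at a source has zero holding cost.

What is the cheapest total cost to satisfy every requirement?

540

A cheapest plan:
  Mill1->B3: 2 × €10 = €20
  Mill2->B1: 14 × €4 = €56
  Mill2->B4: 6 × €4 = €24
  Mill3->B2: 55 × €8 = €440
Total = 20 + 56 + 24 + 440 = €540.
(Supply check: Mill1 ships 2; Mill2 ships 20; Mill3 ships 55.)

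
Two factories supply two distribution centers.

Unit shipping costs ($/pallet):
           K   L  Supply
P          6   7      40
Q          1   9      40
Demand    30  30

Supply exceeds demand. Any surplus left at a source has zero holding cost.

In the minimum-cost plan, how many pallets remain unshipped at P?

10

Minimum-cost shipments:
  P->L: 30 × $7 = $210
  Q->K: 30 × $1 = $30
Total cost = $240.
P ships 30 of its 40, leaving 10.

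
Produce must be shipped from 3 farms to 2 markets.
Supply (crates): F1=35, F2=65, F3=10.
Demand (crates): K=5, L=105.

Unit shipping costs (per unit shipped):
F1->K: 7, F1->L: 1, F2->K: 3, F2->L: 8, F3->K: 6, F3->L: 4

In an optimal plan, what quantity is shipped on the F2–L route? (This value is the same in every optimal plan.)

Solving gives:
  F1->L: 35 crates
  F2->K: 5 crates
  F2->L: 60 crates
  F3->L: 10 crates
Total cost = 570.
So F2→L carries 60 crates.

60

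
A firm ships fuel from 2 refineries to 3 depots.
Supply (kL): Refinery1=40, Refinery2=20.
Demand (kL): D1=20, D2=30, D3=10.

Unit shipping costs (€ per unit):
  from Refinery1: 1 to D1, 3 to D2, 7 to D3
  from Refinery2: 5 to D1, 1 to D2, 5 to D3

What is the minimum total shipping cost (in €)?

Optimal allocation:
  Refinery1->D1: 20 × €1 = €20
  Refinery1->D2: 20 × €3 = €60
  Refinery2->D2: 10 × €1 = €10
  Refinery2->D3: 10 × €5 = €50
Total = 20 + 60 + 10 + 50 = €140.

140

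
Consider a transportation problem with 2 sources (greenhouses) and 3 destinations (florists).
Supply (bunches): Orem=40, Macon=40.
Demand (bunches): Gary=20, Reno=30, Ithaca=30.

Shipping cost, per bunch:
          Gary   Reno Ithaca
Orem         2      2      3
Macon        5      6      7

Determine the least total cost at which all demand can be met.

A cheapest plan:
  Orem->Reno: 30 × 2 = 60
  Orem->Ithaca: 10 × 3 = 30
  Macon->Gary: 20 × 5 = 100
  Macon->Ithaca: 20 × 7 = 140
Total = 60 + 30 + 100 + 140 = 330.

330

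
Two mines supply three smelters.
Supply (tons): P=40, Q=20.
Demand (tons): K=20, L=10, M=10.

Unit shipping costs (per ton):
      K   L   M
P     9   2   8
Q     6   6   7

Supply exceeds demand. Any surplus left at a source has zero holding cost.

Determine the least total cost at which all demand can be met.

220

A cheapest plan:
  P to L: 10 × 2 = 20
  P to M: 10 × 8 = 80
  Q to K: 20 × 6 = 120
Total = 20 + 80 + 120 = 220.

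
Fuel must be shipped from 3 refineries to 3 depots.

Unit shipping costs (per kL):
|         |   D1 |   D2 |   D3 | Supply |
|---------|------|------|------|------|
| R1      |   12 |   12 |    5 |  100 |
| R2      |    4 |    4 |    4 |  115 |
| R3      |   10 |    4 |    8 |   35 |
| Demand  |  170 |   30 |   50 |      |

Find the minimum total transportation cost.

An optimal shipping plan:
  R1–D1: 50 × 12 = 600
  R1–D3: 50 × 5 = 250
  R2–D1: 115 × 4 = 460
  R3–D1: 5 × 10 = 50
  R3–D2: 30 × 4 = 120
Total = 600 + 250 + 460 + 50 + 120 = 1480.

1480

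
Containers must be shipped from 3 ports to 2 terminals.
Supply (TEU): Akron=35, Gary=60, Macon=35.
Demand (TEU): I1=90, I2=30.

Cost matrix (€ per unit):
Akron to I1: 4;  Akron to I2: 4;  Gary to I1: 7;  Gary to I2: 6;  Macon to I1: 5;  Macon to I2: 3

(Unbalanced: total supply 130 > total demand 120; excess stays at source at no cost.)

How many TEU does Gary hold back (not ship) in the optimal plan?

An optimal plan:
  Akron–I1: 35 TEU
  Gary–I1: 50 TEU
  Macon–I1: 5 TEU
  Macon–I2: 30 TEU
Total cost = €605.
Gary ships 50 of its 60, leaving 10.

10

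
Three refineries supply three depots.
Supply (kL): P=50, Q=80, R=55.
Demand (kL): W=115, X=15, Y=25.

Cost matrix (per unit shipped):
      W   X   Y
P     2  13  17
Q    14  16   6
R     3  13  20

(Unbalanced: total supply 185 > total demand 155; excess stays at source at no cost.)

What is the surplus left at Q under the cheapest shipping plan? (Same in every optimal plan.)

30

An optimal plan:
  P–W: 50 kL
  Q–W: 10 kL
  Q–X: 15 kL
  Q–Y: 25 kL
  R–W: 55 kL
Total cost = 795.
Q ships 50 of its 80, leaving 30.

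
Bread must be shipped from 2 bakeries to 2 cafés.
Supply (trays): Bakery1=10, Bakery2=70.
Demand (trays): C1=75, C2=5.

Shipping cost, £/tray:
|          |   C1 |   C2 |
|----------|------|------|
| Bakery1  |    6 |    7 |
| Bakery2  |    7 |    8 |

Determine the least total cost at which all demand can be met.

A cheapest plan:
  Bakery1 to C1: 5 trays
  Bakery1 to C2: 5 trays
  Bakery2 to C1: 70 trays
Total cost = £555.

555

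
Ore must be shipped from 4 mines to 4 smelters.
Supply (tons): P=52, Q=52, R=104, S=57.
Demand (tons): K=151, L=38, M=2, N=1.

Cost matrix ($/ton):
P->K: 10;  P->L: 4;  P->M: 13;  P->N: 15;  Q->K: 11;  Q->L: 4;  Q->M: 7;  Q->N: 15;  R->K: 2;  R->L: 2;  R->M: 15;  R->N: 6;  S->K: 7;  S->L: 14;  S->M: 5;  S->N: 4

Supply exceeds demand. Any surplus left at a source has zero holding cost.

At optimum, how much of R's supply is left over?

0

An optimal plan:
  Q to L: 38 × $4 = $152
  R to K: 104 × $2 = $208
  S to K: 47 × $7 = $329
  S to M: 2 × $5 = $10
  S to N: 1 × $4 = $4
Total cost = $703.
R ships 104 of its 104, leaving 0.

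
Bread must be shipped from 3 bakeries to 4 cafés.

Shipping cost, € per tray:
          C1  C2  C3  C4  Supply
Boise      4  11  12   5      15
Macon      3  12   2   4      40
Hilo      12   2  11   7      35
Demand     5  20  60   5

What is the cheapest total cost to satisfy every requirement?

390

One minimum-cost allocation:
  Boise to C1: 5 × €4 = €20
  Boise to C3: 5 × €12 = €60
  Boise to C4: 5 × €5 = €25
  Macon to C3: 40 × €2 = €80
  Hilo to C2: 20 × €2 = €40
  Hilo to C3: 15 × €11 = €165
Total = 20 + 60 + 25 + 80 + 40 + 165 = €390.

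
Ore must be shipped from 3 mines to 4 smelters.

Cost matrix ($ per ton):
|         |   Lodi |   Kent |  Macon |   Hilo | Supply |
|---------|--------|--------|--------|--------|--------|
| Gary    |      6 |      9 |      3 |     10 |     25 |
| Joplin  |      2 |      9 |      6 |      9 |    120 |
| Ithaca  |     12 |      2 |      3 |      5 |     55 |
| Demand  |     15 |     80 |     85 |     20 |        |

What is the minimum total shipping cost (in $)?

980

A cheapest plan:
  Gary->Macon: 25 tons
  Joplin->Lodi: 15 tons
  Joplin->Kent: 25 tons
  Joplin->Macon: 60 tons
  Joplin->Hilo: 20 tons
  Ithaca->Kent: 55 tons
Total cost = $980.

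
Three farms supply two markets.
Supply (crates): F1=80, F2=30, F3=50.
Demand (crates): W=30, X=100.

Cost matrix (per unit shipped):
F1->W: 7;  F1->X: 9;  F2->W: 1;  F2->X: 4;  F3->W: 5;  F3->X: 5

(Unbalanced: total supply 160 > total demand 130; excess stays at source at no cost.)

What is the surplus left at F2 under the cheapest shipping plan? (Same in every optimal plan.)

Minimum-cost shipments:
  F1->X: 50 × 9 = 450
  F2->W: 30 × 1 = 30
  F3->X: 50 × 5 = 250
Total cost = 730.
F2 ships 30 of its 30, leaving 0.

0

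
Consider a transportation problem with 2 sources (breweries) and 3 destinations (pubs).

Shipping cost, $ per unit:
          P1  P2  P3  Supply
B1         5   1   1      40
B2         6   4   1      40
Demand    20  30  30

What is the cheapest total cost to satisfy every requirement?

A cheapest plan:
  B1–P1: 10 × $5 = $50
  B1–P2: 30 × $1 = $30
  B2–P1: 10 × $6 = $60
  B2–P3: 30 × $1 = $30
Total = 50 + 30 + 60 + 30 = $170.

170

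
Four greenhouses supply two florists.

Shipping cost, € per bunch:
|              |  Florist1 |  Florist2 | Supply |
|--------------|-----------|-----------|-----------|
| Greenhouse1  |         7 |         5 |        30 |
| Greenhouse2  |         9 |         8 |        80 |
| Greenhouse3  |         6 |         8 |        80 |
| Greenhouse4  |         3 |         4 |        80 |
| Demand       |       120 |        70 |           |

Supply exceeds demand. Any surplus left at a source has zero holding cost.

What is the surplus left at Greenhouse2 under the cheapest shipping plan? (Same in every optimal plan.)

Minimum-cost shipments:
  Greenhouse1→Florist2: 30 bunches
  Greenhouse3→Florist1: 80 bunches
  Greenhouse4→Florist1: 40 bunches
  Greenhouse4→Florist2: 40 bunches
Total cost = €910.
Greenhouse2 ships 0 of its 80, leaving 80.

80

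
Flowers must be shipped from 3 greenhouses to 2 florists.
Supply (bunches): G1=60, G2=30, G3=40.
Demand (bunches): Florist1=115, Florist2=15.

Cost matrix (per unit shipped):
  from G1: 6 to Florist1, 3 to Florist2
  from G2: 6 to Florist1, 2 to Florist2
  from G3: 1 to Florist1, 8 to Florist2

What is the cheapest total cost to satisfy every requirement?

A cheapest plan:
  G1→Florist1: 60 × 6 = 360
  G2→Florist1: 15 × 6 = 90
  G2→Florist2: 15 × 2 = 30
  G3→Florist1: 40 × 1 = 40
Total = 360 + 90 + 30 + 40 = 520.

520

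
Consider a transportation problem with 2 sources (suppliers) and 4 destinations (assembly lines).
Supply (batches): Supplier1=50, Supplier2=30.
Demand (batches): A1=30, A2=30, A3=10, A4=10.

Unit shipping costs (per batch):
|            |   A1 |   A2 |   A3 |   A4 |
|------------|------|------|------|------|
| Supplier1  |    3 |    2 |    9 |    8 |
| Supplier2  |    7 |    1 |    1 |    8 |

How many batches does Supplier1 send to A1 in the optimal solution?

Solving gives:
  Supplier1->A1: 30 × 3 = 90
  Supplier1->A2: 10 × 2 = 20
  Supplier1->A4: 10 × 8 = 80
  Supplier2->A2: 20 × 1 = 20
  Supplier2->A3: 10 × 1 = 10
Total cost = 220.
So Supplier1→A1 carries 30 batches.

30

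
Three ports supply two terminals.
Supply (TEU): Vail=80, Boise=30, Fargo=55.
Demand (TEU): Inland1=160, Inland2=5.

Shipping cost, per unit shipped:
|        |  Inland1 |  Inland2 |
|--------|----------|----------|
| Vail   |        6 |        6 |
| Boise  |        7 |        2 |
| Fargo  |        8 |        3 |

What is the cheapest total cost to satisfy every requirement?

1105

Optimal allocation:
  Vail–Inland1: 80 × 6 = 480
  Boise–Inland1: 30 × 7 = 210
  Fargo–Inland1: 50 × 8 = 400
  Fargo–Inland2: 5 × 3 = 15
Total = 480 + 210 + 400 + 15 = 1105.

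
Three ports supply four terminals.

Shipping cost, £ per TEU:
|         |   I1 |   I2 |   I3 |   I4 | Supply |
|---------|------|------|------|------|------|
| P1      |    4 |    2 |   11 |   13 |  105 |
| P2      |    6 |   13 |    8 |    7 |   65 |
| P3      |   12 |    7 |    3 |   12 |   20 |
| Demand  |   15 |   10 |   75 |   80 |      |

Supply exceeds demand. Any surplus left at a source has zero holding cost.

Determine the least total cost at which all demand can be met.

An optimal shipping plan:
  P1 to I1: 15 × £4 = £60
  P1 to I2: 10 × £2 = £20
  P1 to I3: 55 × £11 = £605
  P1 to I4: 15 × £13 = £195
  P2 to I4: 65 × £7 = £455
  P3 to I3: 20 × £3 = £60
Total = 60 + 20 + 605 + 195 + 455 + 60 = £1395.

1395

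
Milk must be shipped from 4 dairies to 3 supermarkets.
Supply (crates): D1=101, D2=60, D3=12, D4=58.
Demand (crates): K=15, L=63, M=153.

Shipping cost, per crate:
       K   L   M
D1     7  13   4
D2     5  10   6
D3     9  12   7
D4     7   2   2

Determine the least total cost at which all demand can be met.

One minimum-cost allocation:
  D1–M: 101 × 4 = 404
  D2–K: 15 × 5 = 75
  D2–L: 5 × 10 = 50
  D2–M: 40 × 6 = 240
  D3–M: 12 × 7 = 84
  D4–L: 58 × 2 = 116
Total = 404 + 75 + 50 + 240 + 84 + 116 = 969.

969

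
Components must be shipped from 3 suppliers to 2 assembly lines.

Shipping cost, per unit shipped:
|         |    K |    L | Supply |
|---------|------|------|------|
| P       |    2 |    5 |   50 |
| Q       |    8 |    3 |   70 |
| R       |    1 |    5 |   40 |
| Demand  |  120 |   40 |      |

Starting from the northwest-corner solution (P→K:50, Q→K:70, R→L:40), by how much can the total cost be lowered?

360

Current plan cost = 50·2 + 70·8 + 40·5 = 860.
Optimal plan:
  P to K: 50 × 2 = 100
  Q to K: 30 × 8 = 240
  Q to L: 40 × 3 = 120
  R to K: 40 × 1 = 40
Optimal cost = 500.
Saving = 860 − 500 = 360.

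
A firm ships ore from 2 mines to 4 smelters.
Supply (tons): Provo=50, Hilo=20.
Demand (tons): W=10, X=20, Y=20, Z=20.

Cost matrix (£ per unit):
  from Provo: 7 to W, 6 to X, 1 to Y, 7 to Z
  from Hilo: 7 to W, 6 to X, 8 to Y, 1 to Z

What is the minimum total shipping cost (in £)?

230

One minimum-cost allocation:
  Provo–W: 10 × £7 = £70
  Provo–X: 20 × £6 = £120
  Provo–Y: 20 × £1 = £20
  Hilo–Z: 20 × £1 = £20
Total = 70 + 120 + 20 + 20 = £230.
(Supply check: Provo ships 50; Hilo ships 20.)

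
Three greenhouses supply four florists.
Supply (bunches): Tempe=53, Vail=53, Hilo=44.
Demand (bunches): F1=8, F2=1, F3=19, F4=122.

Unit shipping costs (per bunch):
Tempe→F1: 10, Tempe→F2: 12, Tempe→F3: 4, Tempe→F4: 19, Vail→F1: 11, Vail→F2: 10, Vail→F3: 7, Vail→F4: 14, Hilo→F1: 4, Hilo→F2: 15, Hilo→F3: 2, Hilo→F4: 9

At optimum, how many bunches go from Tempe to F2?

1

Optimal shipments:
  Tempe to F1: 8 bunches
  Tempe to F2: 1 bunches
  Tempe to F3: 19 bunches
  Tempe to F4: 25 bunches
  Vail to F4: 53 bunches
  Hilo to F4: 44 bunches
Total cost = 1781.
So Tempe→F2 carries 1 bunches.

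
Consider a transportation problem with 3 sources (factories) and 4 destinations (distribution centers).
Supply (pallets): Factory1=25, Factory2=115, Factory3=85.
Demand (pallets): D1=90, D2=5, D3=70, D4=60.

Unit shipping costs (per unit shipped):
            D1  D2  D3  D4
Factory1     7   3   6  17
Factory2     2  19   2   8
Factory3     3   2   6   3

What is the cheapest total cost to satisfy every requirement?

A cheapest plan:
  Factory1–D2: 5 × 3 = 15
  Factory1–D3: 20 × 6 = 120
  Factory2–D1: 65 × 2 = 130
  Factory2–D3: 50 × 2 = 100
  Factory3–D1: 25 × 3 = 75
  Factory3–D4: 60 × 3 = 180
Total = 15 + 120 + 130 + 100 + 75 + 180 = 620.

620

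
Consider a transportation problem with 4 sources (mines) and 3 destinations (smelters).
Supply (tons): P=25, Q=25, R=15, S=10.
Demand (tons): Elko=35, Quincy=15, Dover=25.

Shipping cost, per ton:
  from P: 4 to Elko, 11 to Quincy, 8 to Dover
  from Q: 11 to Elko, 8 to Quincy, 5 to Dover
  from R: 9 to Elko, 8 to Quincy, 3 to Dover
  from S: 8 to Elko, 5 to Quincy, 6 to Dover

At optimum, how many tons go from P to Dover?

0

Optimal shipments:
  P→Elko: 25 × 4 = 100
  Q→Quincy: 5 × 8 = 40
  Q→Dover: 20 × 5 = 100
  R→Elko: 10 × 9 = 90
  R→Dover: 5 × 3 = 15
  S→Quincy: 10 × 5 = 50
Total cost = 395.
The route P→Dover is not used.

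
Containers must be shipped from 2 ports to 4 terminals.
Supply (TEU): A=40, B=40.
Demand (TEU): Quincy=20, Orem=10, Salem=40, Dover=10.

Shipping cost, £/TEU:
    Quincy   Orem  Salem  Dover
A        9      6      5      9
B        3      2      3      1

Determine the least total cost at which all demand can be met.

290

Optimal allocation:
  A->Salem: 40 TEU
  B->Quincy: 20 TEU
  B->Orem: 10 TEU
  B->Dover: 10 TEU
Total cost = £290.
(Supply check: A ships 40; B ships 40.)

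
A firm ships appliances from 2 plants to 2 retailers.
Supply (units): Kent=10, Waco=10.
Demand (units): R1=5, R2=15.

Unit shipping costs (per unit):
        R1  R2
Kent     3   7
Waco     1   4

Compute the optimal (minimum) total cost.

90

Optimal allocation:
  Kent to R1: 5 units
  Kent to R2: 5 units
  Waco to R2: 10 units
Total cost = 90.
(Supply check: Kent ships 10; Waco ships 10.)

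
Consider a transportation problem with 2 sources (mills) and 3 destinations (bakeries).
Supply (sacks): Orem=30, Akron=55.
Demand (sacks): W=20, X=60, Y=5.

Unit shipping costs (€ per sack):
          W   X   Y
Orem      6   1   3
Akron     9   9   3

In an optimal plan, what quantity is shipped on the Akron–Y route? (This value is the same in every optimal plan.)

The minimum-cost plan:
  Orem to X: 30 × €1 = €30
  Akron to W: 20 × €9 = €180
  Akron to X: 30 × €9 = €270
  Akron to Y: 5 × €3 = €15
Total cost = €495.
So Akron→Y carries 5 sacks.

5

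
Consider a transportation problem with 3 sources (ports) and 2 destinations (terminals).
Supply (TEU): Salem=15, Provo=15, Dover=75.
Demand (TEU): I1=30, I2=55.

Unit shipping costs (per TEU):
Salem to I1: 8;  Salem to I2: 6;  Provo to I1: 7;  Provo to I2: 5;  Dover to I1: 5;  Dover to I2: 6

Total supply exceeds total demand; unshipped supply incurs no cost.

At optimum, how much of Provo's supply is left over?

An optimal plan:
  Salem to I2: 15 × 6 = 90
  Provo to I2: 15 × 5 = 75
  Dover to I1: 30 × 5 = 150
  Dover to I2: 25 × 6 = 150
Total cost = 465.
Provo ships 15 of its 15, leaving 0.

0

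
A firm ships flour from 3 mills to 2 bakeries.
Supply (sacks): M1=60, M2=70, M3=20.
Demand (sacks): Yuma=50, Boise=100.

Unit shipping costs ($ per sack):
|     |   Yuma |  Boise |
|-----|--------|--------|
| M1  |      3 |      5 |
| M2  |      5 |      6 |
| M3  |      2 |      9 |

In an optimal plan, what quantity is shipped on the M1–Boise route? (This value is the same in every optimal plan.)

30

Optimal shipments:
  M1->Yuma: 30 × $3 = $90
  M1->Boise: 30 × $5 = $150
  M2->Boise: 70 × $6 = $420
  M3->Yuma: 20 × $2 = $40
Total cost = $700.
So M1→Boise carries 30 sacks.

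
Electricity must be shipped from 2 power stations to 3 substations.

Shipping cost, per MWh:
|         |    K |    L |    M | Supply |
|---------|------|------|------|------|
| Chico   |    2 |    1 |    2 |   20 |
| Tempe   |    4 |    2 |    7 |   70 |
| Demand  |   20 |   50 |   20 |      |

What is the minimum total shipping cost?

220

An optimal shipping plan:
  Chico to M: 20 MWh
  Tempe to K: 20 MWh
  Tempe to L: 50 MWh
Total cost = 220.
(Supply check: Chico ships 20; Tempe ships 70.)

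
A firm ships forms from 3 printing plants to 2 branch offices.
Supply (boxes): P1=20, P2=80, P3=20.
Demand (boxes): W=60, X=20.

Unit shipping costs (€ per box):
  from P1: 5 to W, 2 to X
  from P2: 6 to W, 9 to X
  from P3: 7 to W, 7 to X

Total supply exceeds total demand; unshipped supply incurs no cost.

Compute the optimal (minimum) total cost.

400

Optimal allocation:
  P1→X: 20 × €2 = €40
  P2→W: 60 × €6 = €360
Total = 40 + 360 = €400.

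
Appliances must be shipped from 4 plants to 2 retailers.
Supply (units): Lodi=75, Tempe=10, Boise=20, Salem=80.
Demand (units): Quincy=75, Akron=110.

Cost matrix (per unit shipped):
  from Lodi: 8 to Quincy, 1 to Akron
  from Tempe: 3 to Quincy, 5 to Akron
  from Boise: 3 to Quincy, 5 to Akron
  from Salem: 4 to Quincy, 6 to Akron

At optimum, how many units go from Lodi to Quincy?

Optimal shipments:
  Lodi to Akron: 75 × 1 = 75
  Tempe to Quincy: 10 × 3 = 30
  Boise to Quincy: 20 × 3 = 60
  Salem to Quincy: 45 × 4 = 180
  Salem to Akron: 35 × 6 = 210
Total cost = 555.
The route Lodi→Quincy is not used.

0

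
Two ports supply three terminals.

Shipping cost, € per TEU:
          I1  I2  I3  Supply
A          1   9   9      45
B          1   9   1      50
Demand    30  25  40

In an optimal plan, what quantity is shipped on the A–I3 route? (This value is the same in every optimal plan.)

Optimal shipments:
  A->I1: 30 × €1 = €30
  A->I2: 15 × €9 = €135
  B->I2: 10 × €9 = €90
  B->I3: 40 × €1 = €40
Total cost = €295.
The route A→I3 is not used.

0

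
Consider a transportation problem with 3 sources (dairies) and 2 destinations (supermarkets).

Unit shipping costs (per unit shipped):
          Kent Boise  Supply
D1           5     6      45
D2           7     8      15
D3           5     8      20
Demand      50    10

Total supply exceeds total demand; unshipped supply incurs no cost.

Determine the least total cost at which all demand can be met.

An optimal shipping plan:
  D1->Kent: 30 crates
  D1->Boise: 10 crates
  D3->Kent: 20 crates
Total cost = 310.
(Supply check: D1 ships 40; D2 ships 0; D3 ships 20.)

310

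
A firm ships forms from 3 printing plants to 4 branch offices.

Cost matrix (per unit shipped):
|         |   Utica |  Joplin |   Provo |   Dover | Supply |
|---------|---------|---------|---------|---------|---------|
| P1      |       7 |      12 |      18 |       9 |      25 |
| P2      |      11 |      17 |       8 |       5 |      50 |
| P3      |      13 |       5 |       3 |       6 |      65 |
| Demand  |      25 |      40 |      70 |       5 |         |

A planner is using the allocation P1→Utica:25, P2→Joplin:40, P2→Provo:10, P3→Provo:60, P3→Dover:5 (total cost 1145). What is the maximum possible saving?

Current plan cost = 25·7 + 40·17 + 10·8 + 60·3 + 5·6 = 1145.
Optimal plan:
  P1→Utica: 25 boxes
  P2→Provo: 45 boxes
  P2→Dover: 5 boxes
  P3→Joplin: 40 boxes
  P3→Provo: 25 boxes
Optimal cost = 835.
Saving = 1145 − 835 = 310.

310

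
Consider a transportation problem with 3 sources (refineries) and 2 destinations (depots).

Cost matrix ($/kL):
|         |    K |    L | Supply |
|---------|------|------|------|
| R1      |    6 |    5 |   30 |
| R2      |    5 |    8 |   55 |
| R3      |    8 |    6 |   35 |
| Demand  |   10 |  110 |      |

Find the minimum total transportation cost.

Optimal allocation:
  R1–L: 30 × $5 = $150
  R2–K: 10 × $5 = $50
  R2–L: 45 × $8 = $360
  R3–L: 35 × $6 = $210
Total = 150 + 50 + 360 + 210 = $770.

770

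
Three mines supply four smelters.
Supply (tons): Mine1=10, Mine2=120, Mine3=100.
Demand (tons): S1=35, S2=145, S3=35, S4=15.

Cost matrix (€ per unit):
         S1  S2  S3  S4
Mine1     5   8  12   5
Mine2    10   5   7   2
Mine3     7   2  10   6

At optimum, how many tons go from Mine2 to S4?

The minimum-cost plan:
  Mine1→S1: 10 × €5 = €50
  Mine2→S1: 25 × €10 = €250
  Mine2→S2: 45 × €5 = €225
  Mine2→S3: 35 × €7 = €245
  Mine2→S4: 15 × €2 = €30
  Mine3→S2: 100 × €2 = €200
Total cost = €1000.
So Mine2→S4 carries 15 tons.

15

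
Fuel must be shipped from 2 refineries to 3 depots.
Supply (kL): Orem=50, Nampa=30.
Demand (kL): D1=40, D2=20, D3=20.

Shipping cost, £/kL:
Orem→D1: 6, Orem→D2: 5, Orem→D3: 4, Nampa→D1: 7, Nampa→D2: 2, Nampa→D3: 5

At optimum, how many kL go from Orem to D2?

Optimal shipments:
  Orem→D1: 30 × £6 = £180
  Orem→D3: 20 × £4 = £80
  Nampa→D1: 10 × £7 = £70
  Nampa→D2: 20 × £2 = £40
Total cost = £370.
The route Orem→D2 is not used.

0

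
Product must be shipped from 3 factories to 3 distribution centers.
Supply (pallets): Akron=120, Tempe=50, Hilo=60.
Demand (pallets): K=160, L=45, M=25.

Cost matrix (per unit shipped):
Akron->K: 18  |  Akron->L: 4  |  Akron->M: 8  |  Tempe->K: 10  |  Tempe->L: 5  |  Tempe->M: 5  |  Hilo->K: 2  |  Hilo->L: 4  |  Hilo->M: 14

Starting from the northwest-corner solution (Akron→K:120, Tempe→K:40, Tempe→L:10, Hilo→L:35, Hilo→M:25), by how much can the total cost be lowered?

1200

Current plan cost = 120·18 + 40·10 + 10·5 + 35·4 + 25·14 = 3100.
Optimal plan:
  Akron->K: 50 × 18 = 900
  Akron->L: 45 × 4 = 180
  Akron->M: 25 × 8 = 200
  Tempe->K: 50 × 10 = 500
  Hilo->K: 60 × 2 = 120
Optimal cost = 1900.
Saving = 3100 − 1900 = 1200.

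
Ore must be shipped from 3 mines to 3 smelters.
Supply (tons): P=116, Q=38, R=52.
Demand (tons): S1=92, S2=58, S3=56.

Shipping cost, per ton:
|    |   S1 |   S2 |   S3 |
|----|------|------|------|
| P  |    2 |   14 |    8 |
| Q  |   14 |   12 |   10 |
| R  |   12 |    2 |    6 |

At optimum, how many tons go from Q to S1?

Optimal shipments:
  P to S1: 92 × 2 = 184
  P to S3: 24 × 8 = 192
  Q to S2: 6 × 12 = 72
  Q to S3: 32 × 10 = 320
  R to S2: 52 × 2 = 104
Total cost = 872.
The route Q→S1 is not used.

0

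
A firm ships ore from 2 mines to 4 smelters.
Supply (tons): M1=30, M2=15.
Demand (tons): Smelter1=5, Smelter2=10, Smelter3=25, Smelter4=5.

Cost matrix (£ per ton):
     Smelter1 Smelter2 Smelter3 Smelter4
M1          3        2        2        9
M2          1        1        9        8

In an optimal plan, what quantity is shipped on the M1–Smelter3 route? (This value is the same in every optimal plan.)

25

Solving gives:
  M1->Smelter2: 5 × £2 = £10
  M1->Smelter3: 25 × £2 = £50
  M2->Smelter1: 5 × £1 = £5
  M2->Smelter2: 5 × £1 = £5
  M2->Smelter4: 5 × £8 = £40
Total cost = £110.
So M1→Smelter3 carries 25 tons.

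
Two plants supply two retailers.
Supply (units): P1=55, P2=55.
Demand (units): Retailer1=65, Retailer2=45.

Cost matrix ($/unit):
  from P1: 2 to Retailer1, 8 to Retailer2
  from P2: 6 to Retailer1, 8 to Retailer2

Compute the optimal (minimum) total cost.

530

An optimal shipping plan:
  P1→Retailer1: 55 units
  P2→Retailer1: 10 units
  P2→Retailer2: 45 units
Total cost = $530.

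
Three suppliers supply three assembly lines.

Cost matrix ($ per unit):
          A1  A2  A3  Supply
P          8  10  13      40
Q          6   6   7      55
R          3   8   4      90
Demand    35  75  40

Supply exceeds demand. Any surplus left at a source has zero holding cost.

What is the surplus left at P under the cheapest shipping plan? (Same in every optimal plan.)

An optimal plan:
  P to A2: 5 × $10 = $50
  Q to A2: 55 × $6 = $330
  R to A1: 35 × $3 = $105
  R to A2: 15 × $8 = $120
  R to A3: 40 × $4 = $160
Total cost = $765.
P ships 5 of its 40, leaving 35.

35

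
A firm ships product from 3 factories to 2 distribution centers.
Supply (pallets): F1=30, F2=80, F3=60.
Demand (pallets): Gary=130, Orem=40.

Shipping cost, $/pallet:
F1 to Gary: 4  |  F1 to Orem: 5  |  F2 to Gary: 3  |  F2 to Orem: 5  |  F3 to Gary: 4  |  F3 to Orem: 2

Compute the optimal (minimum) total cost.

An optimal shipping plan:
  F1->Gary: 30 × $4 = $120
  F2->Gary: 80 × $3 = $240
  F3->Gary: 20 × $4 = $80
  F3->Orem: 40 × $2 = $80
Total = 120 + 240 + 80 + 80 = $520.

520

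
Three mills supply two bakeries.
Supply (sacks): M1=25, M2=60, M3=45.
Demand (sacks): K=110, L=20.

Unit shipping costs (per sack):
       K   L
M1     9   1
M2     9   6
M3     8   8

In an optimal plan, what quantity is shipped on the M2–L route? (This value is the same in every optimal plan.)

0

Optimal shipments:
  M1–K: 5 × 9 = 45
  M1–L: 20 × 1 = 20
  M2–K: 60 × 9 = 540
  M3–K: 45 × 8 = 360
Total cost = 965.
The route M2→L is not used.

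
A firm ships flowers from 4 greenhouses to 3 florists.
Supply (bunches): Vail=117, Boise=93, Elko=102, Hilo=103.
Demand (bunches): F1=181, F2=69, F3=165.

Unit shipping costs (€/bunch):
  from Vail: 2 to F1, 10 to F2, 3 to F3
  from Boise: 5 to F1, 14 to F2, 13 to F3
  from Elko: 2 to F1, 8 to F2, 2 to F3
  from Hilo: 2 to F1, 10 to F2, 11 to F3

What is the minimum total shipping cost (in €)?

Optimal allocation:
  Vail to F3: 117 × €3 = €351
  Boise to F1: 93 × €5 = €465
  Elko to F2: 54 × €8 = €432
  Elko to F3: 48 × €2 = €96
  Hilo to F1: 88 × €2 = €176
  Hilo to F2: 15 × €10 = €150
Total = 351 + 465 + 432 + 96 + 176 + 150 = €1670.

1670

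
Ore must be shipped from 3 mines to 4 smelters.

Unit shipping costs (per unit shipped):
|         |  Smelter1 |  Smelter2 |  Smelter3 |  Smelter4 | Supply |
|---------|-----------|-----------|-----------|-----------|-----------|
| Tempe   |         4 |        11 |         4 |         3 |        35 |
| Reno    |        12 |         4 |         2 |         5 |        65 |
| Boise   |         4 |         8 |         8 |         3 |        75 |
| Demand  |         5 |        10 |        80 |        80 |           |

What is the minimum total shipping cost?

510

One minimum-cost allocation:
  Tempe->Smelter3: 25 × 4 = 100
  Tempe->Smelter4: 10 × 3 = 30
  Reno->Smelter2: 10 × 4 = 40
  Reno->Smelter3: 55 × 2 = 110
  Boise->Smelter1: 5 × 4 = 20
  Boise->Smelter4: 70 × 3 = 210
Total = 100 + 30 + 40 + 110 + 20 + 210 = 510.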